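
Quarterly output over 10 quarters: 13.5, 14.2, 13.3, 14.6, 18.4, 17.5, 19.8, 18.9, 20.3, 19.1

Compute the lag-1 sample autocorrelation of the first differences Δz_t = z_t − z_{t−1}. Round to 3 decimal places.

First differences Δz: 0.7, -0.9, 1.3, 3.8, -0.9, 2.3, -0.9, 1.4, -1.2
Mean of differences = 0.6222
Numerator Σ(Δz_t−Δz̄)(Δz_{t+1}−Δz̄) = -11.5427
Denominator Σ(Δz_t−Δz̄)² = 24.2556
r_1(Δz) = -11.5427 / 24.2556 = -0.476

-0.476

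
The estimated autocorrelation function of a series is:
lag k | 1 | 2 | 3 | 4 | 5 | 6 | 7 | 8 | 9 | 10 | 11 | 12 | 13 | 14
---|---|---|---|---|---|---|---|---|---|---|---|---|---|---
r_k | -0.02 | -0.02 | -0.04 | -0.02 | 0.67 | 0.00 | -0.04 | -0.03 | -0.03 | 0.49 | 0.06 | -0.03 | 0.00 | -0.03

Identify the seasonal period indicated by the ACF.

The largest autocorrelation is r_5 = 0.67, with a weaker echo at lag 10 (0.49); the remaining lags stay at or below 0.06.
The dominant spike at lag 5 indicates a seasonal period of 5.

5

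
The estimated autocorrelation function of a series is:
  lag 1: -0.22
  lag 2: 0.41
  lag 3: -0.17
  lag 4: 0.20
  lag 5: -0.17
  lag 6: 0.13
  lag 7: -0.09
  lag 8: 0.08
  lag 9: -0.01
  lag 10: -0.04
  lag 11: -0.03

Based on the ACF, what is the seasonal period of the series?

The largest autocorrelation is r_2 = 0.41, with a weaker echo at lag 4 (0.20); the remaining lags stay at or below 0.13.
The dominant spike at lag 2 indicates a seasonal period of 2.

2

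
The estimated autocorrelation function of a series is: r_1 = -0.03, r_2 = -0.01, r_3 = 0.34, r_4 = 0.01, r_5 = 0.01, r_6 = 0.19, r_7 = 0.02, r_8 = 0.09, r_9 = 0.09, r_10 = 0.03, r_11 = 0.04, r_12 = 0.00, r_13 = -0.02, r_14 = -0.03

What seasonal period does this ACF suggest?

3

The largest autocorrelation is r_3 = 0.34, with a weaker echo at lag 6 (0.19); the remaining lags stay at or below 0.09.
The dominant spike at lag 3 indicates a seasonal period of 3.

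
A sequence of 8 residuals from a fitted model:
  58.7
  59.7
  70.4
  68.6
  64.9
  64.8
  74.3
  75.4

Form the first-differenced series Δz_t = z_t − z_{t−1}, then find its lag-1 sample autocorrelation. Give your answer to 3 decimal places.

First differences Δz: 1.0, 10.7, -1.8, -3.7, -0.1, 9.5, 1.1
Mean of differences = 2.3857
Numerator Σ(Δz_t−Δz̄)(Δz_{t+1}−Δz̄) = -32.5531
Denominator Σ(Δz_t−Δz̄)² = 184.0486
r_1(Δz) = -32.5531 / 184.0486 = -0.177

-0.177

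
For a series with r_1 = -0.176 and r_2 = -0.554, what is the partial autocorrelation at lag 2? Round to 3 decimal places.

φ_{22} = (r_2 − r_1²) / (1 − r_1²)
r_1² = (-0.176)² = 0.030976
Numerator = -0.554 − 0.0310 = -0.5850; denominator = 1 − 0.0310 = 0.9690
φ_{22} = -0.5850 / 0.9690 = -0.604

-0.604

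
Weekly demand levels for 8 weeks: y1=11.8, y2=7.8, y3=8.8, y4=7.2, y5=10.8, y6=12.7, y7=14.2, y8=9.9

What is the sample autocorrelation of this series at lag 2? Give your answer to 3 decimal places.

Mean ȳ = (11.8 + 7.8 + 8.8 + 7.2 + 10.8 + 12.7 + 14.2 + 9.9)/8 = 10.4000
Numerator Σ_{t=1}^{6}(y_t−ȳ)(y_{t+2}−ȳ) = -1.5500
Denominator Σ(y_t−ȳ)² = 41.6600
r_2 = -1.5500 / 41.6600 = -0.037

-0.037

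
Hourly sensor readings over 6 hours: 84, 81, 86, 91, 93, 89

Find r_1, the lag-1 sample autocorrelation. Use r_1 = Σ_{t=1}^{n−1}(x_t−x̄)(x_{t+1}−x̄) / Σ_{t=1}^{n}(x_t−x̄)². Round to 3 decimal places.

Mean x̄ = (84 + 81 + 86 + 91 + 93 + 89)/6 = 87.3333
Σ(x_t−x̄)(x_{t+1}−x̄) = (21.1111) + (8.4444) + (-4.8889) + (20.7778) + (9.4444) = 54.8889
Denominator Σ(x_t−x̄)² = 101.3333
r_1 = 54.8889 / 101.3333 = 0.542

0.542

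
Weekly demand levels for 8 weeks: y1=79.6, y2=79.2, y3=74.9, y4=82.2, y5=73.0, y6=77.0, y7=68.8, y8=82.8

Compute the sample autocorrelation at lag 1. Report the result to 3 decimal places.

Mean ȳ = (79.6 + 79.2 + 74.9 + 82.2 + 73.0 + 77.0 + 68.8 + 82.8)/8 = 77.1875
Deviations from mean: 2.4125, 2.0125, -2.2875, 5.0125, -4.1875, -0.1875, -8.3875, 5.6125
Σ(y_t−ȳ)(y_{t+1}−ȳ) = (4.8552) + (-4.6036) + (-11.4661) + (-20.9898) + (0.7852) + (1.5727) + (-47.0748) = -76.9214
Denominator Σ(y_t−ȳ)² = 159.6488
r_1 = -76.9214 / 159.6488 = -0.482

-0.482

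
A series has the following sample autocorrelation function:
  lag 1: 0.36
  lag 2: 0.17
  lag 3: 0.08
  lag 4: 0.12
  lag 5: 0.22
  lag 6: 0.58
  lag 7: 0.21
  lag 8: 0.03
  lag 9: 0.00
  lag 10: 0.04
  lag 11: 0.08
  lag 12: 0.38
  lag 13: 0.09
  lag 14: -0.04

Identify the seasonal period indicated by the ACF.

The largest autocorrelation is r_6 = 0.58, with a weaker echo at lag 12 (0.38); the remaining lags stay at or below 0.36. The elevated value at lag 1 (0.36), dropping to 0.17 at lag 2, reflects decaying short-term dependence rather than seasonality.
The dominant spike at lag 6 indicates a seasonal period of 6.

6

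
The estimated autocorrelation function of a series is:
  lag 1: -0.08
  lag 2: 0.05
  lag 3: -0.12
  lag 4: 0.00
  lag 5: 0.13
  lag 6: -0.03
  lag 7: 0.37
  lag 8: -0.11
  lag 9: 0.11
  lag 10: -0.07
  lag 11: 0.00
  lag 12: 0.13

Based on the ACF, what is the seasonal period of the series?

7

The largest autocorrelation is r_7 = 0.37; the remaining lags stay at or below 0.13.
The dominant spike at lag 7 indicates a seasonal period of 7.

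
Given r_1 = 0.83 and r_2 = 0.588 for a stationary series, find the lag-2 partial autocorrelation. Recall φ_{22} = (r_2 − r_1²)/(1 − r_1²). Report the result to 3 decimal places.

φ_{22} = (r_2 − r_1²) / (1 − r_1²)
r_1² = (0.83)² = 0.6889
Numerator = 0.588 − 0.6889 = -0.1009; denominator = 1 − 0.6889 = 0.3111
φ_{22} = -0.1009 / 0.3111 = -0.324

-0.324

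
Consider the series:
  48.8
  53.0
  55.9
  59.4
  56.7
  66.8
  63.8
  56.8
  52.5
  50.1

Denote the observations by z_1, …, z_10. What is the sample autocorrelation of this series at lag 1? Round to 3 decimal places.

Mean z̄ = (48.8 + 53.0 + 55.9 + 59.4 + 56.7 + 66.8 + 63.8 + 56.8 + 52.5 + 50.1)/10 = 56.3800
Numerator Σ_{t=1}^{9}(z_t−z̄)(z_{t+1}−z̄) = 133.2636
Denominator Σ(z_t−z̄)² = 296.6360
r_1 = 133.2636 / 296.6360 = 0.449

0.449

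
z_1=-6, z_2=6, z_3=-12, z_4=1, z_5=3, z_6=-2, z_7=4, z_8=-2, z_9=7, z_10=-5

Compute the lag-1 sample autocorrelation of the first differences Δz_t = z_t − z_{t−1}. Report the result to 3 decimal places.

First differences Δz: 12, -18, 13, 2, -5, 6, -6, 9, -12
Mean of differences = 0.1111
Numerator Σ(Δz_t−Δz̄)(Δz_{t+1}−Δz̄) = -662.1235
Denominator Σ(Δz_t−Δz̄)² = 962.8889
r_1(Δz) = -662.1235 / 962.8889 = -0.688

-0.688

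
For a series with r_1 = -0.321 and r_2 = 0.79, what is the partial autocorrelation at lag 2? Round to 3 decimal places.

φ_{22} = (r_2 − r_1²) / (1 − r_1²)
r_1² = (-0.321)² = 0.103041
Numerator = 0.79 − 0.1030 = 0.6870; denominator = 1 − 0.1030 = 0.8970
φ_{22} = 0.6870 / 0.8970 = 0.766

0.766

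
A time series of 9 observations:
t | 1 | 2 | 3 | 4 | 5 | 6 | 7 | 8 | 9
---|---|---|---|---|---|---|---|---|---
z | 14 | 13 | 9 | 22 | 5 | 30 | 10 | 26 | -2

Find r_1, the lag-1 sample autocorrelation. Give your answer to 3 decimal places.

Mean z̄ = (14 + 13 + 9 + 22 + 5 + 30 + 10 + 26 − 2)/9 = 14.1111
Numerator Σ_{t=1}^{8}(z_t−z̄)(z_{t+1}−z̄) = -556.9012
Denominator Σ(z_t−z̄)² = 842.8889
r_1 = -556.9012 / 842.8889 = -0.661

-0.661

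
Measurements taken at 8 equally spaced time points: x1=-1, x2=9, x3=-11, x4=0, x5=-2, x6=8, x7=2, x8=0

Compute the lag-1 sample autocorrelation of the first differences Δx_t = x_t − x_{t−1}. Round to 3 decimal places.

-0.666

First differences Δx: 10, -20, 11, -2, 10, -6, -2
Mean of differences = 0.1429
Numerator Σ(Δx_t−Δx̄)(Δx_{t+1}−Δx̄) = -509.0204
Denominator Σ(Δx_t−Δx̄)² = 764.8571
r_1(Δx) = -509.0204 / 764.8571 = -0.666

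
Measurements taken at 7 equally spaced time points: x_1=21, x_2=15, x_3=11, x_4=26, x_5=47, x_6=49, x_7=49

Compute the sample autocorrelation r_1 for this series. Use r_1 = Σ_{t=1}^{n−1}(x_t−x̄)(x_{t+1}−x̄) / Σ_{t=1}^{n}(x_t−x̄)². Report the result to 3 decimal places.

0.661

Mean x̄ = (21 + 15 + 11 + 26 + 47 + 49 + 49)/7 = 31.1429
Deviations from mean: -10.1429, -16.1429, -20.1429, -5.1429, 15.8571, 17.8571, 17.8571
Σ(x_t−x̄)(x_{t+1}−x̄) = (163.7347) + (325.1633) + (103.5918) + (-81.5510) + (283.1633) + (318.8776) = 1112.9796
Denominator Σ(x_t−x̄)² = 1684.8571
r_1 = 1112.9796 / 1684.8571 = 0.661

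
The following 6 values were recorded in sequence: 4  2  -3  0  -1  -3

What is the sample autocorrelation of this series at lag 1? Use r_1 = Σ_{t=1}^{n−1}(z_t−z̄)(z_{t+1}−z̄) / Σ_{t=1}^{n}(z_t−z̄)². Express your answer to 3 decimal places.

0.119

Mean z̄ = (4 + 2 − 3 + 0 − 1 − 3)/6 = -0.1667
Deviations from mean: 4.1667, 2.1667, -2.8333, 0.1667, -0.8333, -2.8333
Σ(z_t−z̄)(z_{t+1}−z̄) = (9.0278) + (-6.1389) + (-0.4722) + (-0.1389) + (2.3611) = 4.6389
Denominator Σ(z_t−z̄)² = 38.8333
r_1 = 4.6389 / 38.8333 = 0.119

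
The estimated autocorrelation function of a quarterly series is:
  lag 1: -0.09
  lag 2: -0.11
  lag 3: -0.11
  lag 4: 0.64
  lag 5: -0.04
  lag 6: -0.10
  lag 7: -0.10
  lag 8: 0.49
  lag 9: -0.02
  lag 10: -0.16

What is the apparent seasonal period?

4

The largest autocorrelation is r_4 = 0.64, with a weaker echo at lag 8 (0.49); the remaining lags stay at or below -0.02.
The dominant spike at lag 4 indicates a seasonal period of 4.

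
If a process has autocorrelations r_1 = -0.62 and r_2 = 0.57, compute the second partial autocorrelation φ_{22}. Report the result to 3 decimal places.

φ_{22} = (r_2 − r_1²) / (1 − r_1²)
r_1² = (-0.62)² = 0.3844
Numerator = 0.57 − 0.3844 = 0.1856; denominator = 1 − 0.3844 = 0.6156
φ_{22} = 0.1856 / 0.6156 = 0.301

0.301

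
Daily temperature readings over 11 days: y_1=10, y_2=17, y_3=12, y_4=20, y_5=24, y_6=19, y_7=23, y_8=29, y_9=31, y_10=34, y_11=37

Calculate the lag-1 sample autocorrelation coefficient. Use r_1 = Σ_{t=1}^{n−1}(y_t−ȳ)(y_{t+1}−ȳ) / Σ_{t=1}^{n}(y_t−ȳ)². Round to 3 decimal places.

0.598

Mean ȳ = (10 + 17 + 12 + 20 + 24 + 19 + 23 + 29 + 31 + 34 + 37)/11 = 23.2727
Numerator Σ_{t=1}^{10}(y_t−ȳ)(y_{t+1}−ȳ) = 459.3802
Denominator Σ(y_t−ȳ)² = 768.1818
r_1 = 459.3802 / 768.1818 = 0.598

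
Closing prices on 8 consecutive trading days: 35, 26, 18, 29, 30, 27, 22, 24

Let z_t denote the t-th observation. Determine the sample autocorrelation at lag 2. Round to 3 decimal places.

-0.628

Mean z̄ = (35 + 26 + 18 + 29 + 30 + 27 + 22 + 24)/8 = 26.3750
Σ(z_t−z̄)(z_{t+2}−z̄) = (-72.2344) + (-0.9844) + (-30.3594) + (1.6406) + (-15.8594) + (-1.4844) = -119.2813
Denominator Σ(z_t−z̄)² = 189.8750
r_2 = -119.2813 / 189.8750 = -0.628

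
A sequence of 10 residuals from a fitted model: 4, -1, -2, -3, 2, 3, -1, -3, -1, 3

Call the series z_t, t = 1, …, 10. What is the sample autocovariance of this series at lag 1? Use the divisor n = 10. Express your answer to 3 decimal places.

0.459

Mean z̄ = (4 − 1 − 2 − 3 + 2 + 3 − 1 − 3 − 1 + 3)/10 = 0.1000
Σ_{t=1}^{9}(z_t−z̄)(z_{t+1}−z̄) = 4.5900
γ_1 = 4.5900 / 10 = 0.459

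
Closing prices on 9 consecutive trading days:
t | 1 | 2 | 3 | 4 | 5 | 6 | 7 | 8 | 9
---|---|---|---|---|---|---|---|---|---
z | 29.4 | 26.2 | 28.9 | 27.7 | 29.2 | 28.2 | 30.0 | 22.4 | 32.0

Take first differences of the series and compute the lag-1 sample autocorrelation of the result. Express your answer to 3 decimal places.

-0.587

First differences Δz: -3.2, 2.7, -1.2, 1.5, -1.0, 1.8, -7.6, 9.6
Mean of differences = 0.3250
Numerator Σ(Δz_t−Δz̄)(Δz_{t+1}−Δz̄) = -102.4906
Denominator Σ(Δz_t−Δz̄)² = 174.5350
r_1(Δz) = -102.4906 / 174.5350 = -0.587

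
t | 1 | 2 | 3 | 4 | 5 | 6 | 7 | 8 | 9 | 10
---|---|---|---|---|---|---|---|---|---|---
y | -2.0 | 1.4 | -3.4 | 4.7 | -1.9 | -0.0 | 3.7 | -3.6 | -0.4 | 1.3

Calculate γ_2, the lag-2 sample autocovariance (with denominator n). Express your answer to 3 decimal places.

0.664

Mean ȳ = (-2.0 + 1.4 − 3.4 + 4.7 − 1.9 − 0.0 + 3.7 − 3.6 − 0.4 + 1.3)/10 = -0.0200
Σ_{t=1}^{8}(y_t−ȳ)(y_{t+2}−ȳ) = 6.6392
γ_2 = 6.6392 / 10 = 0.664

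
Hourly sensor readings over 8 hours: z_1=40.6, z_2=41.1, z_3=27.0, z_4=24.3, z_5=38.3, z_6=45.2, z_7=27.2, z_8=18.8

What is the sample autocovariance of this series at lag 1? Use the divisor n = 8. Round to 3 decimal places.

Mean z̄ = (40.6 + 41.1 + 27.0 + 24.3 + 38.3 + 45.2 + 27.2 + 18.8)/8 = 32.8125
Deviations: 7.7875, 8.2875, -5.8125, -8.5125, 5.4875, 12.3875, -5.6125, -14.0125
Σ_{t=1}^{7}(z_t−z̄)(z_{t+1}−z̄) = 96.2311
γ_1 = 96.2311 / 8 = 12.029

12.029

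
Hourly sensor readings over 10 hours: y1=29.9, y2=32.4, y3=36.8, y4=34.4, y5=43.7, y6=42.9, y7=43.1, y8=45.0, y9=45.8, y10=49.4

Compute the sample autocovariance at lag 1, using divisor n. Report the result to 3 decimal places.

Mean ȳ = (29.9 + 32.4 + 36.8 + 34.4 + 43.7 + 42.9 + 43.1 + 45.0 + 45.8 + 49.4)/10 = 40.3400
Σ_{t=1}^{9}(y_t−ȳ)(y_{t+1}−ȳ) = 215.5104
γ_1 = 215.5104 / 10 = 21.551

21.551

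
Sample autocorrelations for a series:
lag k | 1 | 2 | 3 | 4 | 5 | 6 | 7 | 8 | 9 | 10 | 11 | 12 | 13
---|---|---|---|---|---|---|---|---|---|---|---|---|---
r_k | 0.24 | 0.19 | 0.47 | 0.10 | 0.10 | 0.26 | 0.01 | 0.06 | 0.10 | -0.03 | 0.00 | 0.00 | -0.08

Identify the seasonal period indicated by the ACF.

The largest autocorrelation is r_3 = 0.47, with a weaker echo at lag 6 (0.26); the remaining lags stay at or below 0.24. The elevated value at lag 1 (0.24), dropping to 0.19 at lag 2, reflects decaying short-term dependence rather than seasonality.
The dominant spike at lag 3 indicates a seasonal period of 3.

3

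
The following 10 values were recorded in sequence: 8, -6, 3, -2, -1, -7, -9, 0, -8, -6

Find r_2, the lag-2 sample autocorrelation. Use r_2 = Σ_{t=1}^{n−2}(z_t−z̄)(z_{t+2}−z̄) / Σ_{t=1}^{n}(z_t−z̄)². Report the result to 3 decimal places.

Mean z̄ = (8 − 6 + 3 − 2 − 1 − 7 − 9 + 0 − 8 − 6)/10 = -2.8000
Numerator Σ_{t=1}^{8}(z_t−z̄)(z_{t+2}−z̄) = 67.5200
Denominator Σ(z_t−z̄)² = 265.6000
r_2 = 67.5200 / 265.6000 = 0.254

0.254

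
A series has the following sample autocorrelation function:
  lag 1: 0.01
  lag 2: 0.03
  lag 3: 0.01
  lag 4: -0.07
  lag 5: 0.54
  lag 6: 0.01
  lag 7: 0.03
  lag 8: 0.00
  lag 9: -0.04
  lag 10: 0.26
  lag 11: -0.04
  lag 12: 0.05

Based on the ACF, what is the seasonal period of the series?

The largest autocorrelation is r_5 = 0.54, with a weaker echo at lag 10 (0.26); the remaining lags stay at or below 0.05.
The dominant spike at lag 5 indicates a seasonal period of 5.

5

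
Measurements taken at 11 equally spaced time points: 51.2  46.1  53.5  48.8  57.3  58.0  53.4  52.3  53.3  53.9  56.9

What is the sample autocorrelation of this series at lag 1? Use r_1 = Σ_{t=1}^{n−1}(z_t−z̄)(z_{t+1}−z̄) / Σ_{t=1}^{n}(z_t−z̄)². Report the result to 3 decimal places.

Mean z̄ = (51.2 + 46.1 + 53.5 + 48.8 + 57.3 + 58.0 + 53.4 + 52.3 + 53.3 + 53.9 + 56.9)/11 = 53.1545
Numerator Σ_{t=1}^{10}(z_t−z̄)(z_{t+1}−z̄) = 15.6379
Denominator Σ(z_t−z̄)² = 128.7273
r_1 = 15.6379 / 128.7273 = 0.121

0.121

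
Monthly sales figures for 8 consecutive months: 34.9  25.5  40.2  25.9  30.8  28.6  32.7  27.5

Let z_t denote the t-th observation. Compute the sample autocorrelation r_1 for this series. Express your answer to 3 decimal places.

-0.725

Mean z̄ = (34.9 + 25.5 + 40.2 + 25.9 + 30.8 + 28.6 + 32.7 + 27.5)/8 = 30.7625
Deviations from mean: 4.1375, -5.2625, 9.4375, -4.8625, 0.0375, -2.1625, 1.9375, -3.2625
Σ(z_t−z̄)(z_{t+1}−z̄) = (-21.7736) + (-49.6648) + (-45.8898) + (-0.1823) + (-0.0811) + (-4.1898) + (-6.3211) = -128.1027
Denominator Σ(z_t−z̄)² = 176.5988
r_1 = -128.1027 / 176.5988 = -0.725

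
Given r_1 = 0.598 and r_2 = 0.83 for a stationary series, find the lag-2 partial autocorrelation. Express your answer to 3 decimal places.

0.735

φ_{22} = (r_2 − r_1²) / (1 − r_1²)
r_1² = (0.598)² = 0.357604
Numerator = 0.83 − 0.3576 = 0.4724; denominator = 1 − 0.3576 = 0.6424
φ_{22} = 0.4724 / 0.6424 = 0.735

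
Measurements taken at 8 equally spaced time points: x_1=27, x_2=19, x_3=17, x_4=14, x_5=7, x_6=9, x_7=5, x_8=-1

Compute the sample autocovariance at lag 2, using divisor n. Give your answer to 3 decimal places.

Mean x̄ = (27 + 19 + 17 + 14 + 7 + 9 + 5 − 1)/8 = 12.1250
Deviations: 14.8750, 6.8750, 4.8750, 1.8750, -5.1250, -3.1250, -7.1250, -13.1250
Σ_{t=1}^{6}(x_t−x̄)(x_{t+2}−x̄) = 132.0938
γ_2 = 132.0938 / 8 = 16.512

16.512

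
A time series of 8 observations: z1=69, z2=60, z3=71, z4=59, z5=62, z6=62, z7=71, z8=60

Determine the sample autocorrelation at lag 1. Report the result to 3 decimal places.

Mean z̄ = (69 + 60 + 71 + 59 + 62 + 62 + 71 + 60)/8 = 64.2500
Deviations from mean: 4.7500, -4.2500, 6.7500, -5.2500, -2.2500, -2.2500, 6.7500, -4.2500
Σ(z_t−z̄)(z_{t+1}−z̄) = (-20.1875) + (-28.6875) + (-35.4375) + (11.8125) + (5.0625) + (-15.1875) + (-28.6875) = -111.3125
Denominator Σ(z_t−z̄)² = 187.5000
r_1 = -111.3125 / 187.5000 = -0.594

-0.594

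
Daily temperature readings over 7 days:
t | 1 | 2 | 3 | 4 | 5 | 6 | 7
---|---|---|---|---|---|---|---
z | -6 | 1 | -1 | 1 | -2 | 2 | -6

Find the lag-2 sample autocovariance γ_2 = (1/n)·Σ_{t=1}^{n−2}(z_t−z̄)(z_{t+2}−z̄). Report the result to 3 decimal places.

Mean z̄ = (-6 + 1 − 1 + 1 − 2 + 2 − 6)/7 = -1.5714
Σ_{t=1}^{5}(z_t−z̄)(z_{t+2}−z̄) = 14.9184
γ_2 = 14.9184 / 7 = 2.131

2.131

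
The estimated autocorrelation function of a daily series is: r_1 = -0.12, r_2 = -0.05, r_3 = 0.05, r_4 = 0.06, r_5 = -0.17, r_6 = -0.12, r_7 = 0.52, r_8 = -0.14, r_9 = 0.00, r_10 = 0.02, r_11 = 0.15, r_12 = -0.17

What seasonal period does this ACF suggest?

The largest autocorrelation is r_7 = 0.52; the remaining lags stay at or below 0.15.
The dominant spike at lag 7 indicates a seasonal period of 7.

7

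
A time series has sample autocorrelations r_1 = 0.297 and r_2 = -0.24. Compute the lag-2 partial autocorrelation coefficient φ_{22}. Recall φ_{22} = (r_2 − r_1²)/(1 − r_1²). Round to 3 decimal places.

-0.360

φ_{22} = (r_2 − r_1²) / (1 − r_1²)
r_1² = (0.297)² = 0.088209
Numerator = -0.24 − 0.0882 = -0.3282; denominator = 1 − 0.0882 = 0.9118
φ_{22} = -0.3282 / 0.9118 = -0.360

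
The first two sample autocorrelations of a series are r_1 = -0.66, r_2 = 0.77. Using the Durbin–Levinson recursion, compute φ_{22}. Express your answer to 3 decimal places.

0.592

φ_{22} = (r_2 − r_1²) / (1 − r_1²)
r_1² = (-0.66)² = 0.4356
Numerator = 0.77 − 0.4356 = 0.3344; denominator = 1 − 0.4356 = 0.5644
φ_{22} = 0.3344 / 0.5644 = 0.592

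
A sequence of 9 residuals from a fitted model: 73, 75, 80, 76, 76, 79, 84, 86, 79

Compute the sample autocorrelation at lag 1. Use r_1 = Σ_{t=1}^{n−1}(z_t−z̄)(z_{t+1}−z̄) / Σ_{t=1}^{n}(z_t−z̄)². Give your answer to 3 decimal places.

Mean z̄ = (73 + 75 + 80 + 76 + 76 + 79 + 84 + 86 + 79)/9 = 78.6667
Numerator Σ_{t=1}^{8}(z_t−z̄)(z_{t+1}−z̄) = 61.8889
Denominator Σ(z_t−z̄)² = 144.0000
r_1 = 61.8889 / 144.0000 = 0.430

0.430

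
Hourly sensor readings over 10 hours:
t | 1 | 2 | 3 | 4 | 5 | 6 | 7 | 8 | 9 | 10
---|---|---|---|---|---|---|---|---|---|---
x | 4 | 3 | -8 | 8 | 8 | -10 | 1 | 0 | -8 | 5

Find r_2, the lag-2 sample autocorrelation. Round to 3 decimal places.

Mean x̄ = (4 + 3 − 8 + 8 + 8 − 10 + 1 + 0 − 8 + 5)/10 = 0.3000
Numerator Σ_{t=1}^{8}(x_t−x̄)(x_{t+2}−x̄) = -151.8800
Denominator Σ(x_t−x̄)² = 406.1000
r_2 = -151.8800 / 406.1000 = -0.374

-0.374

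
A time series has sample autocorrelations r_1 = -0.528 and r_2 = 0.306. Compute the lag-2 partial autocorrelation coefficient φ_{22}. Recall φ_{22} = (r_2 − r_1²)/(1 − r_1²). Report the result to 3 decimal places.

0.038

φ_{22} = (r_2 − r_1²) / (1 − r_1²)
r_1² = (-0.528)² = 0.278784
Numerator = 0.306 − 0.2788 = 0.0272; denominator = 1 − 0.2788 = 0.7212
φ_{22} = 0.0272 / 0.7212 = 0.038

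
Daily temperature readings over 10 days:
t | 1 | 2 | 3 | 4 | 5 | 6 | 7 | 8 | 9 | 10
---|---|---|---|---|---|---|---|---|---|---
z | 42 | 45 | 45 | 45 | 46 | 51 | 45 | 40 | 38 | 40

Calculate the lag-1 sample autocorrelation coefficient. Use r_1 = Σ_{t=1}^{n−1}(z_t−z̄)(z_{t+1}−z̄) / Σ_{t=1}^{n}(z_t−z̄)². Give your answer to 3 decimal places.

0.529

Mean z̄ = (42 + 45 + 45 + 45 + 46 + 51 + 45 + 40 + 38 + 40)/10 = 43.7000
Numerator Σ_{t=1}^{9}(z_t−z̄)(z_{t+1}−z̄) = 67.8100
Denominator Σ(z_t−z̄)² = 128.1000
r_1 = 67.8100 / 128.1000 = 0.529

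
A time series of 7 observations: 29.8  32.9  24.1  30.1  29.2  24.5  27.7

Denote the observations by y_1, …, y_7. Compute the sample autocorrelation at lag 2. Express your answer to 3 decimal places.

Mean ȳ = (29.8 + 32.9 + 24.1 + 30.1 + 29.2 + 24.5 + 27.7)/7 = 28.3286
Deviations from mean: 1.4714, 4.5714, -4.2286, 1.7714, 0.8714, -3.8286, -0.6286
Numerator Σ_{t=1}^{5}(y_t−ȳ)(y_{t+2}−ȳ) = -9.1388
Denominator Σ(y_t−ȳ)² = 59.8943
r_2 = -9.1388 / 59.8943 = -0.153

-0.153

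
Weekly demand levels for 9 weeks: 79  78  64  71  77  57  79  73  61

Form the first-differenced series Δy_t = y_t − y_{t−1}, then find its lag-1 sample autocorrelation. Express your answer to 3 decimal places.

-0.520

First differences Δy: -1, -14, 7, 6, -20, 22, -6, -12
Mean of differences = -2.2500
Numerator Σ(Δy_t−Δȳ)(Δy_{t+1}−Δȳ) = -678.3125
Denominator Σ(Δy_t−Δȳ)² = 1305.5000
r_1(Δy) = -678.3125 / 1305.5000 = -0.520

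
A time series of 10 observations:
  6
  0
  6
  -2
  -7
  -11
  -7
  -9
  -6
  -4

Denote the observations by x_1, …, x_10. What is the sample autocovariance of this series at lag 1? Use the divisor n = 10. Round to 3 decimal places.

Mean x̄ = (6 + 0 + 6 − 2 − 7 − 11 − 7 − 9 − 6 − 4)/10 = -3.4000
Σ_{t=1}^{9}(x_t−x̄)(x_{t+1}−x̄) = 163.0400
γ_1 = 163.0400 / 10 = 16.304

16.304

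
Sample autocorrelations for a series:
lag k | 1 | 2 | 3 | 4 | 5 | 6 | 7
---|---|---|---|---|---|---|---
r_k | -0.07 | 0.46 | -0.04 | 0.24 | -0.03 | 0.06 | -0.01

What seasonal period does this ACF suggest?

2

The largest autocorrelation is r_2 = 0.46, with a weaker echo at lag 4 (0.24); the remaining lags stay at or below 0.06.
The dominant spike at lag 2 indicates a seasonal period of 2.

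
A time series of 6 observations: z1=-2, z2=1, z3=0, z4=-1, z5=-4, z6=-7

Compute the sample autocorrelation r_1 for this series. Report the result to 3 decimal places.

0.388

Mean z̄ = (-2 + 1 + 0 − 1 − 4 − 7)/6 = -2.1667
Σ(z_t−z̄)(z_{t+1}−z̄) = (0.5278) + (6.8611) + (2.5278) + (-2.1389) + (8.8611) = 16.6389
Denominator Σ(z_t−z̄)² = 42.8333
r_1 = 16.6389 / 42.8333 = 0.388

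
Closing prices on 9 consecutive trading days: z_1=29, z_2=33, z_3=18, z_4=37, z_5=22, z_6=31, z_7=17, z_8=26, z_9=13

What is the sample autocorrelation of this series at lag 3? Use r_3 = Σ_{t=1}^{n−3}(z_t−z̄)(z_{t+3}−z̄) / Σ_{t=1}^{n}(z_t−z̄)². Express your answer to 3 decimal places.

-0.362

Mean z̄ = (29 + 33 + 18 + 37 + 22 + 31 + 17 + 26 + 13)/9 = 25.1111
Σ(z_t−z̄)(z_{t+3}−z̄) = (46.2346) + (-24.5432) + (-41.8765) + (-96.4321) + (-2.7654) + (-71.3210) = -190.7037
Denominator Σ(z_t−z̄)² = 526.8889
r_3 = -190.7037 / 526.8889 = -0.362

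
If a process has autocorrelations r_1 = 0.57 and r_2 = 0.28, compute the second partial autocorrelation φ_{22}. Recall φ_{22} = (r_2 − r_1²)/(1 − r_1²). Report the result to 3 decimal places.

-0.067

φ_{22} = (r_2 − r_1²) / (1 − r_1²)
r_1² = (0.57)² = 0.3249
Numerator = 0.28 − 0.3249 = -0.0449; denominator = 1 − 0.3249 = 0.6751
φ_{22} = -0.0449 / 0.6751 = -0.067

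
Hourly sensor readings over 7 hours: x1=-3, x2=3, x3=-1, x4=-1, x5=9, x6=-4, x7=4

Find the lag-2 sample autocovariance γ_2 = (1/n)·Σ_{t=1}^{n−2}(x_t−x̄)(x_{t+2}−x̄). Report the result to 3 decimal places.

Mean x̄ = (-3 + 3 − 1 − 1 + 9 − 4 + 4)/7 = 1.0000
Σ_{t=1}^{5}(x_t−x̄)(x_{t+2}−x̄) = 22.0000
γ_2 = 22.0000 / 7 = 3.143

3.143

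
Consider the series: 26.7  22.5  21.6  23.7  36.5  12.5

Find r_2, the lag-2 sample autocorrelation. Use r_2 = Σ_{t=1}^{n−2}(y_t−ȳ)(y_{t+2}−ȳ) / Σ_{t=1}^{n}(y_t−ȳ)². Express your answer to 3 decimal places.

-0.108

Mean ȳ = (26.7 + 22.5 + 21.6 + 23.7 + 36.5 + 12.5)/6 = 23.9167
Deviations from mean: 2.7833, -1.4167, -2.3167, -0.2167, 12.5833, -11.4167
Numerator Σ_{t=1}^{4}(y_t−ȳ)(y_{t+2}−ȳ) = -32.8189
Denominator Σ(y_t−ȳ)² = 303.8483
r_2 = -32.8189 / 303.8483 = -0.108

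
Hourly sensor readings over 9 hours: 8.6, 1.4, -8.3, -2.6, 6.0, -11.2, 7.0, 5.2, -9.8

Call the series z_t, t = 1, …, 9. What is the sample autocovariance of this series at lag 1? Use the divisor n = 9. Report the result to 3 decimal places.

Mean z̄ = (8.6 + 1.4 − 8.3 − 2.6 + 6.0 − 11.2 + 7.0 + 5.2 − 9.8)/9 = -0.4111
Σ_{t=1}^{8}(z_t−z̄)(z_{t+1}−z̄) = -154.9568
γ_1 = -154.9568 / 9 = -17.217

-17.217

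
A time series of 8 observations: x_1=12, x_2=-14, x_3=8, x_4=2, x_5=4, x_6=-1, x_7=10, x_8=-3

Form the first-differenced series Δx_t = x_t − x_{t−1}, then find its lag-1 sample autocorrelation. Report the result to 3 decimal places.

First differences Δx: -26, 22, -6, 2, -5, 11, -13
Mean of differences = -2.1429
Numerator Σ(Δx_t−Δx̄)(Δx_{t+1}−Δx̄) = -877.1633
Denominator Σ(Δx_t−Δx̄)² = 1482.8571
r_1(Δx) = -877.1633 / 1482.8571 = -0.592

-0.592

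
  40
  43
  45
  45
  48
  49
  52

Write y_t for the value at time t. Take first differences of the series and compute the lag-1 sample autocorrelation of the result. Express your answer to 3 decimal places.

-0.500

First differences Δy: 3, 2, 0, 3, 1, 3
Mean of differences = 2.0000
Numerator Σ(Δy_t−Δȳ)(Δy_{t+1}−Δȳ) = -4.0000
Denominator Σ(Δy_t−Δȳ)² = 8.0000
r_1(Δy) = -4.0000 / 8.0000 = -0.500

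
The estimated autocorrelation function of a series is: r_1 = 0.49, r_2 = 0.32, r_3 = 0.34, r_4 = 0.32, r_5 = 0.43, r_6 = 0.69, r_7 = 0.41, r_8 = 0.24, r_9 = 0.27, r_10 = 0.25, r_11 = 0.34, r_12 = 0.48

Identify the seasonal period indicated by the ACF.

The largest autocorrelation is r_6 = 0.69; the remaining lags stay at or below 0.49. The elevated value at lag 1 (0.49), dropping to 0.32 at lag 2, reflects decaying short-term dependence rather than seasonality.
The dominant spike at lag 6 indicates a seasonal period of 6.

6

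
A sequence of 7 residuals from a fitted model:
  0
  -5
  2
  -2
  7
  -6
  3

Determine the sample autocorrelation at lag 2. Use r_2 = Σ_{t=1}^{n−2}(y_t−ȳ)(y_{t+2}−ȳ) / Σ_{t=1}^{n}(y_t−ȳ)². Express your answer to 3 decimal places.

0.457

Mean ȳ = (0 − 5 + 2 − 2 + 7 − 6 + 3)/7 = -0.1429
Deviations from mean: 0.1429, -4.8571, 2.1429, -1.8571, 7.1429, -5.8571, 3.1429
Σ(y_t−ȳ)(y_{t+2}−ȳ) = (0.3061) + (9.0204) + (15.3061) + (10.8776) + (22.4490) = 57.9592
Denominator Σ(y_t−ȳ)² = 126.8571
r_2 = 57.9592 / 126.8571 = 0.457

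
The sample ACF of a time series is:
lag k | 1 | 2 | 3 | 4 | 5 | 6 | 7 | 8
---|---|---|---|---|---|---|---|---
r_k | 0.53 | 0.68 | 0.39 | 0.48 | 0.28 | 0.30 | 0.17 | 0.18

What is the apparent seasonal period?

The largest autocorrelation is r_2 = 0.68; the remaining lags stay at or below 0.53.
The dominant spike at lag 2 indicates a seasonal period of 2.

2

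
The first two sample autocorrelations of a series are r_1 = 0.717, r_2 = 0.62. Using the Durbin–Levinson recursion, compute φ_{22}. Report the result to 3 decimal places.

φ_{22} = (r_2 − r_1²) / (1 − r_1²)
r_1² = (0.717)² = 0.514089
Numerator = 0.62 − 0.5141 = 0.1059; denominator = 1 − 0.5141 = 0.4859
φ_{22} = 0.1059 / 0.4859 = 0.218

0.218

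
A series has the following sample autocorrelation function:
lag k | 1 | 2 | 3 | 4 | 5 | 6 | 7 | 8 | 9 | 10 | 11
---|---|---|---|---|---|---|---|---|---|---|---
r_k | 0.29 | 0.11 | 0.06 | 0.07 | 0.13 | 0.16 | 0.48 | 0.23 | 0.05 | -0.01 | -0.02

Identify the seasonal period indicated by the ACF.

7

The largest autocorrelation is r_7 = 0.48; the remaining lags stay at or below 0.29. The elevated value at lag 1 (0.29), dropping to 0.11 at lag 2, reflects decaying short-term dependence rather than seasonality.
The dominant spike at lag 7 indicates a seasonal period of 7.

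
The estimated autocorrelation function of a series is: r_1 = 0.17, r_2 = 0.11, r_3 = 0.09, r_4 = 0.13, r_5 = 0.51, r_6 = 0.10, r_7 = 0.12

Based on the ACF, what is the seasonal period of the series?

The largest autocorrelation is r_5 = 0.51; the remaining lags stay at or below 0.17.
The dominant spike at lag 5 indicates a seasonal period of 5.

5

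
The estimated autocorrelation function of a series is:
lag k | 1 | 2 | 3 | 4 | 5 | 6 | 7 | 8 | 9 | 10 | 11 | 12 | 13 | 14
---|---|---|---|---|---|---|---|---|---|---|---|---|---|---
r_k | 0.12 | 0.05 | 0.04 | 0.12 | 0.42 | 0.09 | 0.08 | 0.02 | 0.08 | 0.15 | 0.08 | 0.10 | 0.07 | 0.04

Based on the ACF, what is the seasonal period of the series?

The largest autocorrelation is r_5 = 0.42, with a weaker echo at lag 10 (0.15); the remaining lags stay at or below 0.12.
The dominant spike at lag 5 indicates a seasonal period of 5.

5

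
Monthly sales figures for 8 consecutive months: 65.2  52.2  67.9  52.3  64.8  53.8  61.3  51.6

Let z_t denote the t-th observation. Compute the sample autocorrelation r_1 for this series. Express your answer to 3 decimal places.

Mean z̄ = (65.2 + 52.2 + 67.9 + 52.3 + 64.8 + 53.8 + 61.3 + 51.6)/8 = 58.6375
Numerator Σ_{t=1}^{7}(z_t−z̄)(z_{t+1}−z̄) = -261.0577
Denominator Σ(z_t−z̄)² = 328.4588
r_1 = -261.0577 / 328.4588 = -0.795

-0.795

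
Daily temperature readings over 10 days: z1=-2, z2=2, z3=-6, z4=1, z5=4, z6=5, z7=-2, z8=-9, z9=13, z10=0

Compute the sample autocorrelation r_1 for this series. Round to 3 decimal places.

-0.333

Mean z̄ = (-2 + 2 − 6 + 1 + 4 + 5 − 2 − 9 + 13 + 0)/10 = 0.6000
Numerator Σ_{t=1}^{9}(z_t−z̄)(z_{t+1}−z̄) = -112.1600
Denominator Σ(z_t−z̄)² = 336.4000
r_1 = -112.1600 / 336.4000 = -0.333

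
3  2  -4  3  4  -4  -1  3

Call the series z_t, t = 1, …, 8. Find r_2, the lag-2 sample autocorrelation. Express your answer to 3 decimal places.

Mean z̄ = (3 + 2 − 4 + 3 + 4 − 4 − 1 + 3)/8 = 0.7500
Deviations from mean: 2.2500, 1.2500, -4.7500, 2.2500, 3.2500, -4.7500, -1.7500, 2.2500
Σ(z_t−z̄)(z_{t+2}−z̄) = (-10.6875) + (2.8125) + (-15.4375) + (-10.6875) + (-5.6875) + (-10.6875) = -50.3750
Denominator Σ(z_t−z̄)² = 75.5000
r_2 = -50.3750 / 75.5000 = -0.667

-0.667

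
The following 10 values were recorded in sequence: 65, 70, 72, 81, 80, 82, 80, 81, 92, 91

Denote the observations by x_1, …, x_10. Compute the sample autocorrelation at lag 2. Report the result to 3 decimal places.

Mean x̄ = (65 + 70 + 72 + 81 + 80 + 82 + 80 + 81 + 92 + 91)/10 = 79.4000
Numerator Σ_{t=1}^{8}(x_t−x̄)(x_{t+2}−x̄) = 121.8800
Denominator Σ(x_t−x̄)² = 656.4000
r_2 = 121.8800 / 656.4000 = 0.186

0.186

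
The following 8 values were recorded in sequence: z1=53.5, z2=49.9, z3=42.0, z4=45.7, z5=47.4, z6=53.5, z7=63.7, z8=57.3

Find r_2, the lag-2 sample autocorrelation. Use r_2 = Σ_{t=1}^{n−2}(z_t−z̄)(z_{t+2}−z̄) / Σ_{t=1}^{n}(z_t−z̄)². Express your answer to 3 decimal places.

Mean z̄ = (53.5 + 49.9 + 42.0 + 45.7 + 47.4 + 53.5 + 63.7 + 57.3)/8 = 51.6250
Deviations from mean: 1.8750, -1.7250, -9.6250, -5.9250, -4.2250, 1.8750, 12.0750, 5.6750
Σ(z_t−z̄)(z_{t+2}−z̄) = (-18.0469) + (10.2206) + (40.6656) + (-11.1094) + (-51.0169) + (10.6406) = -18.6463
Denominator Σ(z_t−z̄)² = 333.6150
r_2 = -18.6463 / 333.6150 = -0.056

-0.056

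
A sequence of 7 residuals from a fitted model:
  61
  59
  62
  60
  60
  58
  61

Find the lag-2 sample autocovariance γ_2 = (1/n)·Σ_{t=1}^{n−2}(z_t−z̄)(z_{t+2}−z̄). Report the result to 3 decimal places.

0.239

Mean z̄ = (61 + 59 + 62 + 60 + 60 + 58 + 61)/7 = 60.1429
Σ_{t=1}^{5}(z_t−z̄)(z_{t+2}−z̄) = 1.6735
γ_2 = 1.6735 / 7 = 0.239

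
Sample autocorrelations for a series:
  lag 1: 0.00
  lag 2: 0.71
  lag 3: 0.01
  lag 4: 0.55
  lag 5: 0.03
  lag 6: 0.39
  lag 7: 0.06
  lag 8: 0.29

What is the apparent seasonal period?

The largest autocorrelation is r_2 = 0.71, with weaker echoes at lags 4 (0.55), 6 (0.39) and 8 (0.29); the remaining lags stay at or below 0.06.
The dominant spike at lag 2 indicates a seasonal period of 2.

2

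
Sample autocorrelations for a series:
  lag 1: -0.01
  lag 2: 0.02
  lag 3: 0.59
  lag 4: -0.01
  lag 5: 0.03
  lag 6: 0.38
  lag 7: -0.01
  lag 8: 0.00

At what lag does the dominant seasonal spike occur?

The largest autocorrelation is r_3 = 0.59, with a weaker echo at lag 6 (0.38); the remaining lags stay at or below 0.03.
The dominant spike at lag 3 indicates a seasonal period of 3.

3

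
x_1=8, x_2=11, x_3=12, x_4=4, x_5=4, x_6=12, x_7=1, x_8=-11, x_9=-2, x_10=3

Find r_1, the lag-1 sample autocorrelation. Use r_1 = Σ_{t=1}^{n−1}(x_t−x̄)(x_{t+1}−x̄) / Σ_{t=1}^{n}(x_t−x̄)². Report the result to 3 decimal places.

Mean x̄ = (8 + 11 + 12 + 4 + 4 + 12 + 1 − 11 − 2 + 3)/10 = 4.2000
Numerator Σ_{t=1}^{9}(x_t−x̄)(x_{t+1}−x̄) = 201.1600
Denominator Σ(x_t−x̄)² = 463.6000
r_1 = 201.1600 / 463.6000 = 0.434

0.434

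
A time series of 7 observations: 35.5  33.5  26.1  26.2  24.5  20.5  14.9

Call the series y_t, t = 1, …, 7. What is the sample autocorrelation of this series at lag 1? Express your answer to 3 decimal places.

0.467

Mean ȳ = (35.5 + 33.5 + 26.1 + 26.2 + 24.5 + 20.5 + 14.9)/7 = 25.8857
Numerator Σ_{t=1}^{6}(y_t−ȳ)(y_{t+1}−ȳ) = 141.0984
Denominator Σ(y_t−ȳ)² = 302.1686
r_1 = 141.0984 / 302.1686 = 0.467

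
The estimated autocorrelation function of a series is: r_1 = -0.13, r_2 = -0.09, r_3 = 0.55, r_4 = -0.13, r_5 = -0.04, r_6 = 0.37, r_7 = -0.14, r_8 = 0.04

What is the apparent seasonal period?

The largest autocorrelation is r_3 = 0.55, with a weaker echo at lag 6 (0.37); the remaining lags stay at or below 0.04.
The dominant spike at lag 3 indicates a seasonal period of 3.

3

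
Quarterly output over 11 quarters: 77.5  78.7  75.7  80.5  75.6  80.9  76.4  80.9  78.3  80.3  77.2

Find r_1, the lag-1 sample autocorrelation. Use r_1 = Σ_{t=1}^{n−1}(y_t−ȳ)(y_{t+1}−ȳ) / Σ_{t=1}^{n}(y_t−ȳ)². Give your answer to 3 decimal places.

-0.769

Mean ȳ = (77.5 + 78.7 + 75.7 + 80.5 + 75.6 + 80.9 + 76.4 + 80.9 + 78.3 + 80.3 + 77.2)/11 = 78.3636
Numerator Σ_{t=1}^{10}(y_t−ȳ)(y_{t+1}−ȳ) = -32.2895
Denominator Σ(y_t−ȳ)² = 41.9855
r_1 = -32.2895 / 41.9855 = -0.769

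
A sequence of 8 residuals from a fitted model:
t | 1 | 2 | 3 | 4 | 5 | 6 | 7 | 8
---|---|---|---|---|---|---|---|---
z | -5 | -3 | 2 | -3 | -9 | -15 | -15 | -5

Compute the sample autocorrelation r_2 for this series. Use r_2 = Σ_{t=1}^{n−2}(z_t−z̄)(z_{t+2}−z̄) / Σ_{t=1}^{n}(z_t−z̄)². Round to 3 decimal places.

Mean z̄ = (-5 − 3 + 2 − 3 − 9 − 15 − 15 − 5)/8 = -6.6250
Deviations from mean: 1.6250, 3.6250, 8.6250, 3.6250, -2.3750, -8.3750, -8.3750, 1.6250
Numerator Σ_{t=1}^{6}(z_t−z̄)(z_{t+2}−z̄) = -17.4063
Denominator Σ(z_t−z̄)² = 251.8750
r_2 = -17.4063 / 251.8750 = -0.069

-0.069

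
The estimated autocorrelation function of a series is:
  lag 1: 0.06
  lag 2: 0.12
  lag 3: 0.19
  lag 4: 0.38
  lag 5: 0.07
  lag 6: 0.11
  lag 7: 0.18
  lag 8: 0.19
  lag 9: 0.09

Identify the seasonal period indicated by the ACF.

The largest autocorrelation is r_4 = 0.38; the remaining lags stay at or below 0.19.
The dominant spike at lag 4 indicates a seasonal period of 4.

4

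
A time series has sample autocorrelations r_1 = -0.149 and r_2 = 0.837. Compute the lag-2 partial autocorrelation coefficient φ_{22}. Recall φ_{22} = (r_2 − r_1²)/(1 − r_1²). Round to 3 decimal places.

0.833

φ_{22} = (r_2 − r_1²) / (1 − r_1²)
r_1² = (-0.149)² = 0.022201
Numerator = 0.837 − 0.0222 = 0.8148; denominator = 1 − 0.0222 = 0.9778
φ_{22} = 0.8148 / 0.9778 = 0.833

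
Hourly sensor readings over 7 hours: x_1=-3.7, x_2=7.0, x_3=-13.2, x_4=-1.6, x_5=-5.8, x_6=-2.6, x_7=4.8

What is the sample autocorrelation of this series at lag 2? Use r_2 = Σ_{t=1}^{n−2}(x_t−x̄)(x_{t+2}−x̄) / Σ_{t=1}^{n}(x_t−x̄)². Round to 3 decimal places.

0.136

Mean x̄ = (-3.7 + 7.0 − 13.2 − 1.6 − 5.8 − 2.6 + 4.8)/7 = -2.1571
Deviations from mean: -1.5429, 9.1571, -11.0429, 0.5571, -3.6429, -0.4429, 6.9571
Numerator Σ_{t=1}^{5}(x_t−x̄)(x_{t+2}−x̄) = 36.7763
Denominator Σ(x_t−x̄)² = 270.3571
r_2 = 36.7763 / 270.3571 = 0.136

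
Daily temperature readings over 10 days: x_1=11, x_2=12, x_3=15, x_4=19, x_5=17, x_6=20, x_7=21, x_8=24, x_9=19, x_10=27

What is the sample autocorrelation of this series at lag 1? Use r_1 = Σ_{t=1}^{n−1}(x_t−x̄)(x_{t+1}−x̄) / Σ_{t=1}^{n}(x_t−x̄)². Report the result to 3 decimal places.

Mean x̄ = (11 + 12 + 15 + 19 + 17 + 20 + 21 + 24 + 19 + 27)/10 = 18.5000
Numerator Σ_{t=1}^{9}(x_t−x̄)(x_{t+1}−x̄) = 91.2500
Denominator Σ(x_t−x̄)² = 224.5000
r_1 = 91.2500 / 224.5000 = 0.406

0.406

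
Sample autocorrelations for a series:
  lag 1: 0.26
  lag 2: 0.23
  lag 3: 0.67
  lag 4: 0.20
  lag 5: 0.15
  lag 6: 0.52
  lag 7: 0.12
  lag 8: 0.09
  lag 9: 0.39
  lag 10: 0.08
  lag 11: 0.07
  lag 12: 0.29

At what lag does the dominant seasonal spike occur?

The largest autocorrelation is r_3 = 0.67, with weaker echoes at lags 6 (0.52), 9 (0.39) and 12 (0.29); the remaining lags stay at or below 0.26. The elevated value at lag 1 (0.26), dropping to 0.23 at lag 2, reflects decaying short-term dependence rather than seasonality.
The dominant spike at lag 3 indicates a seasonal period of 3.

3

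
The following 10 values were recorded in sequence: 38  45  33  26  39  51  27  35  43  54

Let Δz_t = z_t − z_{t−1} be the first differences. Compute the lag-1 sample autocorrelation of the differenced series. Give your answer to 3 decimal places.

First differences Δz: 7, -12, -7, 13, 12, -24, 8, 8, 11
Mean of differences = 1.7778
Numerator Σ(Δz_t−Δz̄)(Δz_{t+1}−Δz̄) = -262.6049
Denominator Σ(Δz_t−Δz̄)² = 1351.5556
r_1(Δz) = -262.6049 / 1351.5556 = -0.194

-0.194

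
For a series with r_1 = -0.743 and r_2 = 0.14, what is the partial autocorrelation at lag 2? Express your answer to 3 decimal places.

φ_{22} = (r_2 − r_1²) / (1 − r_1²)
r_1² = (-0.743)² = 0.552049
Numerator = 0.14 − 0.5520 = -0.4120; denominator = 1 − 0.5520 = 0.4480
φ_{22} = -0.4120 / 0.4480 = -0.920

-0.920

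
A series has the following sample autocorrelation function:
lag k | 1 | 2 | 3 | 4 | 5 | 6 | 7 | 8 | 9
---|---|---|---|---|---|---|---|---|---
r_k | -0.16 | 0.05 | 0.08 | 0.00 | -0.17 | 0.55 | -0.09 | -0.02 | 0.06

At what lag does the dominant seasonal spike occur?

6

The largest autocorrelation is r_6 = 0.55; the remaining lags stay at or below 0.08.
The dominant spike at lag 6 indicates a seasonal period of 6.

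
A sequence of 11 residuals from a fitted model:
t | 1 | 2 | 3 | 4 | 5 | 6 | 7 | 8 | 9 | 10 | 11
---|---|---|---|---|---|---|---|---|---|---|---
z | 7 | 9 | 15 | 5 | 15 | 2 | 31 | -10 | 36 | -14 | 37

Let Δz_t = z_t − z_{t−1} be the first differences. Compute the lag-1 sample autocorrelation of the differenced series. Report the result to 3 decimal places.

-0.847

First differences Δz: 2, 6, -10, 10, -13, 29, -41, 46, -50, 51
Mean of differences = 3.0000
Numerator Σ(Δz_t−Δz̄)(Δz_{t+1}−Δz̄) = -8520.0000
Denominator Σ(Δz_t−Δz̄)² = 10058.0000
r_1(Δz) = -8520.0000 / 10058.0000 = -0.847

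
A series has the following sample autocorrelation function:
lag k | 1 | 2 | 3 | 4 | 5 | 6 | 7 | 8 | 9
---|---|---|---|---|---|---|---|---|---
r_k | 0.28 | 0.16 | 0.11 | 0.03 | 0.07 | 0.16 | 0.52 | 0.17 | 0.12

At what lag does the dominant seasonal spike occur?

The largest autocorrelation is r_7 = 0.52; the remaining lags stay at or below 0.28. The elevated value at lag 1 (0.28), dropping to 0.16 at lag 2, reflects decaying short-term dependence rather than seasonality.
The dominant spike at lag 7 indicates a seasonal period of 7.

7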